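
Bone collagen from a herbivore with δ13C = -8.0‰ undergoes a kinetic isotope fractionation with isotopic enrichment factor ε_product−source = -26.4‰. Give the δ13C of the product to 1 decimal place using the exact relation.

-34.2‰

To first order, δ_product ≈ δ_source + ε = -34.4‰.
Exactly, δ_product = (δ_source + 1000)·(ε/1000 + 1) − 1000.
δ_product = (-8.0 + 1000) × (-26.4/1000 + 1) − 1000
δ_product = -34.19‰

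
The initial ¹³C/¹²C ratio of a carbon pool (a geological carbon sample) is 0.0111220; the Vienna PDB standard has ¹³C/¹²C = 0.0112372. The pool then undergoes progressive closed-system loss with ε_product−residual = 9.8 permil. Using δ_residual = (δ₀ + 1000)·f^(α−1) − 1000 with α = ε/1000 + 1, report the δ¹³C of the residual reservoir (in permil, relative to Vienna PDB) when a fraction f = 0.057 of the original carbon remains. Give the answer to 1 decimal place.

δ₀ = (0.0111220/0.0112372 − 1)×1000 = (0.989748 − 1)×1000 = -10.252 permil
α − 1 = ε/1000 = 0.0098
f^(α−1) = 0.057^(0.0098) = 0.972316
δ_res = (-10.252 + 1000) × 0.972316 − 1000 = 962.348 − 1000 = -37.65 permil

-37.7 permil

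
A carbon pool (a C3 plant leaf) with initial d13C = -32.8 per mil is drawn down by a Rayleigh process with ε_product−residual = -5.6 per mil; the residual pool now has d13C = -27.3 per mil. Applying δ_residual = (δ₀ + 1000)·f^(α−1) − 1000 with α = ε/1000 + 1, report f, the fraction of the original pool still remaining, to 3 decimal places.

α − 1 = ε/1000 = -0.0056
(δ_res + 1000)/(δ₀ + 1000) = (-27.3 + 1000)/(-32.8 + 1000) = 972.7/967.2 = 1.005687
f = 1.005687^(1/-0.0056) = exp(ln(1.005687)/-0.0056) = exp(0.00567/-0.0056)
f = exp(-1.0126) = 0.3633

0.363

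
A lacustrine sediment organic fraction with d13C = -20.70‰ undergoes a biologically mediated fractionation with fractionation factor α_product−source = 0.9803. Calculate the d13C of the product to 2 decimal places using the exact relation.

δ_product = (δ_source + 1000)·α − 1000
δ_product = (-20.70 + 1000) × 0.9803 − 1000
δ_product = 960.008 − 1000 = -39.992‰

-39.99‰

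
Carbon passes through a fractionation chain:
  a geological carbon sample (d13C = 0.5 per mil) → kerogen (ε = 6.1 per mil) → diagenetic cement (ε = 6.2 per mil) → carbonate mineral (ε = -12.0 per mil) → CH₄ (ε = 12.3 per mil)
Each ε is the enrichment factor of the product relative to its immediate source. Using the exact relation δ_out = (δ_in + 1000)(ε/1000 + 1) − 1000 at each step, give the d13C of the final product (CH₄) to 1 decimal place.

step 1: δ = (0.50 + 1000)·(6.1/1000 + 1) − 1000 = 6.60 per mil
step 2: δ = (6.60 + 1000)·(6.2/1000 + 1) − 1000 = 12.84 per mil
step 3: δ = (12.84 + 1000)·(-12.0/1000 + 1) − 1000 = 0.69 per mil
step 4: δ = (0.69 + 1000)·(12.3/1000 + 1) − 1000 = 13.00 per mil

13.0 per mil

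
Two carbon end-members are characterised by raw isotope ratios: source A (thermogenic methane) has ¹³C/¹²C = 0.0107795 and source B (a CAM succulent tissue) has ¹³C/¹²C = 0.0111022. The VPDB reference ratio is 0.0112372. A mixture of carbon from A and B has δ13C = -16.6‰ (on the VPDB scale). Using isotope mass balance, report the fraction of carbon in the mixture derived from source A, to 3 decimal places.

δ_A = (0.0107795/0.0112372 − 1)×1000 = (0.959269 − 1)×1000 = -40.731‰
δ_B = (0.0111022/0.0112372 − 1)×1000 = (0.987986 − 1)×1000 = -12.014‰
f_A = (δ_mix − δ_B)/(δ_A − δ_B) = (-16.6 − (-12.014))/(-40.731 − (-12.014))
f_A = -4.586 / -28.717 = 0.1597

0.160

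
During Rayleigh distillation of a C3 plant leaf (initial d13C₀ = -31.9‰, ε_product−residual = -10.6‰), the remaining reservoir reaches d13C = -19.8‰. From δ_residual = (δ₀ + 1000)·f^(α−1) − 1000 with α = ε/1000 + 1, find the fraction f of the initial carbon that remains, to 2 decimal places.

α − 1 = ε/1000 = -0.0106
(δ_res + 1000)/(δ₀ + 1000) = (-19.8 + 1000)/(-31.9 + 1000) = 980.2/968.1 = 1.012499
f = 1.012499^(1/-0.0106) = exp(ln(1.012499)/-0.0106) = exp(0.01242/-0.0106)
f = exp(-1.1718) = 0.3098

0.31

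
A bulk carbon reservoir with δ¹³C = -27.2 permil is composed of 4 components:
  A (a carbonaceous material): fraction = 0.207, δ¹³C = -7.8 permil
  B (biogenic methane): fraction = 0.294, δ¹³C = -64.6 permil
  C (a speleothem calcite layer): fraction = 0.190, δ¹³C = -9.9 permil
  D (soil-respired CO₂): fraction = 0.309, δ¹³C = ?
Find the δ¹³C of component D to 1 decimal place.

-15.2 permil

Isotope mass balance: δ_bulk = Σ fᵢ·δᵢ.
-27.2 = 0.207×(-7.8) + 0.294×(-64.6) + 0.190×(-9.9) + 0.309×δ_D
0.309·δ_D = -27.2 − (-22.488) = -4.712
δ_D = -4.712 / 0.309 = -15.25 permil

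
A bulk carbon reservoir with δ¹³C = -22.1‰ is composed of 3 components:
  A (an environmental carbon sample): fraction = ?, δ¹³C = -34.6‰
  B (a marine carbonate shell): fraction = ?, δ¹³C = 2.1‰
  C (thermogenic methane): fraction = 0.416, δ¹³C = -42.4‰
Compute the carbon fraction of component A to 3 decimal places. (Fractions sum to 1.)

Let f_A and f_B be the unknown fractions; fractions sum to 1 so f_A + f_B = 0.584.
Mass balance: Σ fᵢ·δᵢ = δ_bulk ⇒ f_A·(-34.6) + f_B·(2.1) = -22.1 − (-17.638) = -4.462
Substitute f_B = 0.584 − f_A:
f_A·(-34.6 − 2.1) = -4.462 − 0.584×(2.1) = -5.688
f_A = -5.688 / -36.7 = 0.1550

0.155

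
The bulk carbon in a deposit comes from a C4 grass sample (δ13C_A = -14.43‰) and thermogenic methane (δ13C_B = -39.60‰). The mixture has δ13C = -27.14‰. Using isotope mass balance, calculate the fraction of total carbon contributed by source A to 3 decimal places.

0.495

δ_mix = f_A·δ_A + (1 − f_A)·δ_B  ⇒  f_A = (δ_mix − δ_B)/(δ_A − δ_B)
f_A = (-27.14 − (-39.60)) / (-14.43 − (-39.60))
f_A = 12.46 / 25.17 = 0.4950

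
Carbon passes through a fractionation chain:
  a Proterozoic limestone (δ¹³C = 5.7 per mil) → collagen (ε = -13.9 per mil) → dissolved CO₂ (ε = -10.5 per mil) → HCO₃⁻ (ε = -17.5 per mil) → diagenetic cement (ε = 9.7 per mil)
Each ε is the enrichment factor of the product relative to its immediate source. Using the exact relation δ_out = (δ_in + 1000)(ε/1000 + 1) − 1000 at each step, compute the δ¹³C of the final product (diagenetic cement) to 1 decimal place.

step 1: δ = (5.70 + 1000)·(-13.9/1000 + 1) − 1000 = -8.28 per mil
step 2: δ = (-8.28 + 1000)·(-10.5/1000 + 1) − 1000 = -18.69 per mil
step 3: δ = (-18.69 + 1000)·(-17.5/1000 + 1) − 1000 = -35.87 per mil
step 4: δ = (-35.87 + 1000)·(9.7/1000 + 1) − 1000 = -26.51 per mil

-26.5 per mil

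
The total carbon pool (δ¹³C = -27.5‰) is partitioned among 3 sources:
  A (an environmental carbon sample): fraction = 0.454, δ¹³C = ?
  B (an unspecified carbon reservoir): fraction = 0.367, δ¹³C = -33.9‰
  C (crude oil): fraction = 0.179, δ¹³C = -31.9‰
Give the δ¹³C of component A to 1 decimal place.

-20.6‰

Isotope mass balance: δ_bulk = Σ fᵢ·δᵢ.
-27.5 = 0.454×δ_A + 0.367×(-33.9) + 0.179×(-31.9)
0.454·δ_A = -27.5 − (-18.151) = -9.349
δ_A = -9.349 / 0.454 = -20.59‰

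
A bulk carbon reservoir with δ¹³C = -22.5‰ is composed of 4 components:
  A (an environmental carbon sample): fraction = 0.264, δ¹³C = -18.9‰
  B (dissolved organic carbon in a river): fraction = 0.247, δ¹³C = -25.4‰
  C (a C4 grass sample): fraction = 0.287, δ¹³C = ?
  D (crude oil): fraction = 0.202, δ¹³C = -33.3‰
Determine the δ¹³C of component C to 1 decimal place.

-15.7‰

Isotope mass balance: δ_bulk = Σ fᵢ·δᵢ.
-22.5 = 0.264×(-18.9) + 0.247×(-25.4) + 0.287×δ_C + 0.202×(-33.3)
0.287·δ_C = -22.5 − (-17.990) = -4.510
δ_C = -4.510 / 0.287 = -15.71‰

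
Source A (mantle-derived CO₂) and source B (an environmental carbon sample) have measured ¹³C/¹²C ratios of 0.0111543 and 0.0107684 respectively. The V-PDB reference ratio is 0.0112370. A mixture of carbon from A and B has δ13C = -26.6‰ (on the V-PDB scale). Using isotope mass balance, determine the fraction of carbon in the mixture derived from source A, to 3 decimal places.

0.440

δ_A = (0.0111543/0.0112370 − 1)×1000 = (0.992640 − 1)×1000 = -7.360‰
δ_B = (0.0107684/0.0112370 − 1)×1000 = (0.958298 − 1)×1000 = -41.702‰
f_A = (δ_mix − δ_B)/(δ_A − δ_B) = (-26.6 − (-41.702))/(-7.360 − (-41.702))
f_A = 15.102 / 34.342 = 0.4397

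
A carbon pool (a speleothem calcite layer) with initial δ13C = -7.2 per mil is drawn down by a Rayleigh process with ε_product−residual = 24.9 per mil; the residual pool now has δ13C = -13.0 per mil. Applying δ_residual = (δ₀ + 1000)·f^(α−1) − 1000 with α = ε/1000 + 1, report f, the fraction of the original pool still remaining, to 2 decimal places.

α − 1 = ε/1000 = 0.0249
(δ_res + 1000)/(δ₀ + 1000) = (-13.0 + 1000)/(-7.2 + 1000) = 987.0/992.8 = 0.994158
f = 0.994158^(1/0.0249) = exp(ln(0.994158)/0.0249) = exp(-0.00586/0.0249)
f = exp(-0.2353) = 0.7903

0.79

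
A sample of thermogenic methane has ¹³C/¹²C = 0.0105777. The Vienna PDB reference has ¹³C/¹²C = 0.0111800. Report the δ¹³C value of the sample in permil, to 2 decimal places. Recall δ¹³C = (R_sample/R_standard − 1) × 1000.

-53.87 permil

δ¹³C = (R_sample / R_standard − 1) × 1000
R_sample / R_standard = 0.0105777 / 0.0111800 = 0.946127
δ¹³C = (0.946127 − 1) × 1000 = -53.873 permil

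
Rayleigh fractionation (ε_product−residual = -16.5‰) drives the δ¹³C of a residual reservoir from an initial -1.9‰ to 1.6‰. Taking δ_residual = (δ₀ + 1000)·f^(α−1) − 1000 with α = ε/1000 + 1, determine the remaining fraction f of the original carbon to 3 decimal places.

0.809

α − 1 = ε/1000 = -0.0165
(δ_res + 1000)/(δ₀ + 1000) = (1.6 + 1000)/(-1.9 + 1000) = 1001.6/998.1 = 1.003507
f = 1.003507^(1/-0.0165) = exp(ln(1.003507)/-0.0165) = exp(0.00350/-0.0165)
f = exp(-0.2122) = 0.8088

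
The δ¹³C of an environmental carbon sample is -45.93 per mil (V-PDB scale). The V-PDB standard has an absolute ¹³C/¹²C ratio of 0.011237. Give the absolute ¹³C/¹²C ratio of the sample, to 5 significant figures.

0.010721

R_sample = R_standard × (δ¹³C/1000 + 1)
R_sample = 0.011237 × (-45.93/1000 + 1) = 0.011237 × 0.954070
R_sample = 0.0107209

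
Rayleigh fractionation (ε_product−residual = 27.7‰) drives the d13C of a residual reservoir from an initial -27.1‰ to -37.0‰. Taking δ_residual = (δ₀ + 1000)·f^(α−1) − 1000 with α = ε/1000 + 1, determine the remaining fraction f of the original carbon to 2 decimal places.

α − 1 = ε/1000 = 0.0277
(δ_res + 1000)/(δ₀ + 1000) = (-37.0 + 1000)/(-27.1 + 1000) = 963.0/972.9 = 0.989824
f = 0.989824^(1/0.0277) = exp(ln(0.989824)/0.0277) = exp(-0.01023/0.0277)
f = exp(-0.3692) = 0.6913

0.69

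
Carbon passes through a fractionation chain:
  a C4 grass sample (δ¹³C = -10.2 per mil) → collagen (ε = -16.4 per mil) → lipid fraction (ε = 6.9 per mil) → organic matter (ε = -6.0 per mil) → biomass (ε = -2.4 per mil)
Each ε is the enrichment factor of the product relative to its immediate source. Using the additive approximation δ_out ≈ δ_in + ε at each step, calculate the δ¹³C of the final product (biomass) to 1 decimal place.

-28.1 per mil

step 1: δ ≈ -10.2 + (-16.4) = -26.6 per mil
step 2: δ ≈ -26.6 + (6.9) = -19.7 per mil
step 3: δ ≈ -19.7 + (-6.0) = -25.7 per mil
step 4: δ ≈ -25.7 + (-2.4) = -28.1 per mil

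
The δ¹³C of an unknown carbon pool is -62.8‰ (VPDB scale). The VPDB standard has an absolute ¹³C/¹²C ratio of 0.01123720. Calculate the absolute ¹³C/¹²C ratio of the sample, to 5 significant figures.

R_sample = R_standard × (δ¹³C/1000 + 1)
R_sample = 0.01123720 × (-62.8/1000 + 1) = 0.01123720 × 0.937200
R_sample = 0.0105315

0.010532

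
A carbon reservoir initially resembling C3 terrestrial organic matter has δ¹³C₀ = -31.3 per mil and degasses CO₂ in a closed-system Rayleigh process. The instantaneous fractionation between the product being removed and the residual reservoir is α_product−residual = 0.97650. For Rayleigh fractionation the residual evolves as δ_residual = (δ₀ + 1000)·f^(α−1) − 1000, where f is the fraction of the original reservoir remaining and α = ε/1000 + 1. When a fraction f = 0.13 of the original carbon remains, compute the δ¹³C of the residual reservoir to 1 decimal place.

16.3 per mil

Rayleigh residual: δ_res = (δ₀ + 1000)·f^(α−1) − 1000
α − 1 = -0.02350
f^(α−1) = 0.13^(-0.02350) = 1.049113
δ_res = (-31.3 + 1000) × 1.049113 − 1000 = 1016.276 − 1000 = 16.28 per mil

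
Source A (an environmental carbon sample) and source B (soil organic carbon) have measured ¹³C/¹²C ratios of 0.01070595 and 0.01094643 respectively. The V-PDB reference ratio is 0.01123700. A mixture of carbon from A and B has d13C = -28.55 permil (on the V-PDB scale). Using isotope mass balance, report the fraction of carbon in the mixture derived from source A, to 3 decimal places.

δ_A = (0.01070595/0.01123700 − 1)×1000 = (0.952741 − 1)×1000 = -47.259 permil
δ_B = (0.01094643/0.01123700 − 1)×1000 = (0.974142 − 1)×1000 = -25.858 permil
f_A = (δ_mix − δ_B)/(δ_A − δ_B) = (-28.55 − (-25.858))/(-47.259 − (-25.858))
f_A = -2.692 / -21.401 = 0.1258

0.126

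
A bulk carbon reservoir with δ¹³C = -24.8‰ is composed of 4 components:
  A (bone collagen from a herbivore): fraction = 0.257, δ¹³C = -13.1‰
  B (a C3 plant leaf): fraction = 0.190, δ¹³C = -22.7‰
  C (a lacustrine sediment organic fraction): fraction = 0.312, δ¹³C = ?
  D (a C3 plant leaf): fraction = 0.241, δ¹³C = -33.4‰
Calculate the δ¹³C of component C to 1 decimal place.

-29.1‰

Isotope mass balance: δ_bulk = Σ fᵢ·δᵢ.
-24.8 = 0.257×(-13.1) + 0.190×(-22.7) + 0.312×δ_C + 0.241×(-33.4)
0.312·δ_C = -24.8 − (-15.729) = -9.071
δ_C = -9.071 / 0.312 = -29.07‰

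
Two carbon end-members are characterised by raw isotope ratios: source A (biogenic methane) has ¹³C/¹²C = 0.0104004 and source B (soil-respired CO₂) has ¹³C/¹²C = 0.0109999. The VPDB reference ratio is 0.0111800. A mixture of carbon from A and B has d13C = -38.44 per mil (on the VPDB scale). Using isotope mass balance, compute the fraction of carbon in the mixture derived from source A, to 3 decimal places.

0.416

δ_A = (0.0104004/0.0111800 − 1)×1000 = (0.930268 − 1)×1000 = -69.732 per mil
δ_B = (0.0109999/0.0111800 − 1)×1000 = (0.983891 − 1)×1000 = -16.109 per mil
f_A = (δ_mix − δ_B)/(δ_A − δ_B) = (-38.44 − (-16.109))/(-69.732 − (-16.109))
f_A = -22.331 / -53.623 = 0.4164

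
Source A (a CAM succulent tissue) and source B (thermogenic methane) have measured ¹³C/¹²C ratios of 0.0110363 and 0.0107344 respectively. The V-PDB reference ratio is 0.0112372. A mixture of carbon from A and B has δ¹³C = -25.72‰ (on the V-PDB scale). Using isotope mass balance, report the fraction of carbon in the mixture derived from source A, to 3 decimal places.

δ_A = (0.0110363/0.0112372 − 1)×1000 = (0.982122 − 1)×1000 = -17.878‰
δ_B = (0.0107344/0.0112372 − 1)×1000 = (0.955256 − 1)×1000 = -44.744‰
f_A = (δ_mix − δ_B)/(δ_A − δ_B) = (-25.72 − (-44.744))/(-17.878 − (-44.744))
f_A = 19.024 / 26.866 = 0.7081

0.708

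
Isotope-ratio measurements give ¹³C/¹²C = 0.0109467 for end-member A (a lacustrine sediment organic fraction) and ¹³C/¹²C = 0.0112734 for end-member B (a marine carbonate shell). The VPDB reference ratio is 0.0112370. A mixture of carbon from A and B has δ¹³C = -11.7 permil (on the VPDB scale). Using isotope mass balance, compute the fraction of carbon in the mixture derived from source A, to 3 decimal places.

0.514

δ_A = (0.0109467/0.0112370 − 1)×1000 = (0.974166 − 1)×1000 = -25.834 permil
δ_B = (0.0112734/0.0112370 − 1)×1000 = (1.003239 − 1)×1000 = 3.239 permil
f_A = (δ_mix − δ_B)/(δ_A − δ_B) = (-11.7 − (3.239))/(-25.834 − (3.239))
f_A = -14.939 / -29.074 = 0.5138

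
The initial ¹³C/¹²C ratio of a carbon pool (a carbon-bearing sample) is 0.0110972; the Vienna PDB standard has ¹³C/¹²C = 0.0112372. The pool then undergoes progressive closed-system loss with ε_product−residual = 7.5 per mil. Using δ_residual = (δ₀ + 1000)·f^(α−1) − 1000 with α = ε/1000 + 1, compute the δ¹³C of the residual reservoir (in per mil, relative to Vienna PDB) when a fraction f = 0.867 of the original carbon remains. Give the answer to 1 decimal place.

δ₀ = (0.0110972/0.0112372 − 1)×1000 = (0.987541 − 1)×1000 = -12.459 per mil
α − 1 = ε/1000 = 0.0075
f^(α−1) = 0.867^(0.0075) = 0.998930
δ_res = (-12.459 + 1000) × 0.998930 − 1000 = 986.485 − 1000 = -13.52 per mil

-13.5 per mil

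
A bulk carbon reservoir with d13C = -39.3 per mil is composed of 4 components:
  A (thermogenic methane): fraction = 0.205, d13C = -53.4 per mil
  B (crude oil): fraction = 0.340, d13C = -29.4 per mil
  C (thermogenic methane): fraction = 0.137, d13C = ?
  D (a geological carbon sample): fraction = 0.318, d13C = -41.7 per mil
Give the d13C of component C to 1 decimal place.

-37.2 per mil

Isotope mass balance: δ_bulk = Σ fᵢ·δᵢ.
-39.3 = 0.205×(-53.4) + 0.340×(-29.4) + 0.137×δ_C + 0.318×(-41.7)
0.137·δ_C = -39.3 − (-34.204) = -5.096
δ_C = -5.096 / 0.137 = -37.20 per mil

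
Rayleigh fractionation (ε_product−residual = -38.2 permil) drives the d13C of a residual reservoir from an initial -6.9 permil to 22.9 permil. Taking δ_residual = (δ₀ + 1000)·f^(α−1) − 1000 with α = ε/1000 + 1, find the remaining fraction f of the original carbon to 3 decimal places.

α − 1 = ε/1000 = -0.0382
(δ_res + 1000)/(δ₀ + 1000) = (22.9 + 1000)/(-6.9 + 1000) = 1022.9/993.1 = 1.030007
f = 1.030007^(1/-0.0382) = exp(ln(1.030007)/-0.0382) = exp(0.02957/-0.0382)
f = exp(-0.7740) = 0.4612

0.461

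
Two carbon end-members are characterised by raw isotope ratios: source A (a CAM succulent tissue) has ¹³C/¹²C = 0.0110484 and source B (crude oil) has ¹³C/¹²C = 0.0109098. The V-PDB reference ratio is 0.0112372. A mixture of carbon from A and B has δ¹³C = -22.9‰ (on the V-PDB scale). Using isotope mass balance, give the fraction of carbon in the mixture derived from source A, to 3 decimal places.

0.506

δ_A = (0.0110484/0.0112372 − 1)×1000 = (0.983199 − 1)×1000 = -16.801‰
δ_B = (0.0109098/0.0112372 − 1)×1000 = (0.970865 − 1)×1000 = -29.135‰
f_A = (δ_mix − δ_B)/(δ_A − δ_B) = (-22.9 − (-29.135))/(-16.801 − (-29.135))
f_A = 6.235 / 12.334 = 0.5055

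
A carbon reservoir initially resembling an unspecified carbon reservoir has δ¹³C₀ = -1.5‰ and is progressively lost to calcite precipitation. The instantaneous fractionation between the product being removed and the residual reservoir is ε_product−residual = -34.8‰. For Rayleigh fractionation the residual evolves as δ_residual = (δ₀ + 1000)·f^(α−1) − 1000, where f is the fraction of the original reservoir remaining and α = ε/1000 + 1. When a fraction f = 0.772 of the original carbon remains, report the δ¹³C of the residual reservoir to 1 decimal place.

Rayleigh residual: δ_res = (δ₀ + 1000)·f^(α−1) − 1000
α = ε/1000 + 1 = 0.96520, so α − 1 = -0.03480
f^(α−1) = 0.772^(-0.03480) = 1.009046
δ_res = (-1.5 + 1000) × 1.009046 − 1000 = 1007.532 − 1000 = 7.53‰

7.5‰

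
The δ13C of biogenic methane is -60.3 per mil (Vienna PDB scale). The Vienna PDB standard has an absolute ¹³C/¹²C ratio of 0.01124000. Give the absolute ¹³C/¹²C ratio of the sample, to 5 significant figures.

R_sample = R_standard × (δ13C/1000 + 1)
R_sample = 0.01124000 × (-60.3/1000 + 1) = 0.01124000 × 0.939700
R_sample = 0.0105622

0.010562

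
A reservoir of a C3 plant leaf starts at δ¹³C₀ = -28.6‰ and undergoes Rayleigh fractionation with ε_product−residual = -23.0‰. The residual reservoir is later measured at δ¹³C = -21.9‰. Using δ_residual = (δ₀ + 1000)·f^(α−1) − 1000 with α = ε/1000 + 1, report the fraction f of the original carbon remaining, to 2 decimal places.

α − 1 = ε/1000 = -0.0230
(δ_res + 1000)/(δ₀ + 1000) = (-21.9 + 1000)/(-28.6 + 1000) = 978.1/971.4 = 1.006897
f = 1.006897^(1/-0.0230) = exp(ln(1.006897)/-0.0230) = exp(0.00687/-0.0230)
f = exp(-0.2989) = 0.7417

0.74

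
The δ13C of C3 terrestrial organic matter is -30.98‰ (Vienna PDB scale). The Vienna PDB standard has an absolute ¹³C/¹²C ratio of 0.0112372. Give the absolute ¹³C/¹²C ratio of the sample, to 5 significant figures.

R_sample = R_standard × (δ13C/1000 + 1)
R_sample = 0.0112372 × (-30.98/1000 + 1) = 0.0112372 × 0.969020
R_sample = 0.0108891

0.010889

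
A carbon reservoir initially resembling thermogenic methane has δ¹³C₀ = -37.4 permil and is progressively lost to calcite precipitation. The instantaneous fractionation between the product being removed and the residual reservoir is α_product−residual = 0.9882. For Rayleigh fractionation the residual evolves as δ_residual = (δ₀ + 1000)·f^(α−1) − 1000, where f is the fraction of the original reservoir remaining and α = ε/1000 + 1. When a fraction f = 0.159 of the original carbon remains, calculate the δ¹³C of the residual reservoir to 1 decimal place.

-16.3 permil

Rayleigh residual: δ_res = (δ₀ + 1000)·f^(α−1) − 1000
α − 1 = -0.01180
f^(α−1) = 0.159^(-0.01180) = 1.021936
δ_res = (-37.4 + 1000) × 1.021936 − 1000 = 983.715 − 1000 = -16.28 permil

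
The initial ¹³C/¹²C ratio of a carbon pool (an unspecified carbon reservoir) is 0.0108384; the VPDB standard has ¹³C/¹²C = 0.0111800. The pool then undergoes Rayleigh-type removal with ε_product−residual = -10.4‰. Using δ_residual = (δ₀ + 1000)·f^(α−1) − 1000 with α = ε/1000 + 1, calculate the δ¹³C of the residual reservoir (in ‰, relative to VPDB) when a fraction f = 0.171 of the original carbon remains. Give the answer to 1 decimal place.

δ₀ = (0.0108384/0.0111800 − 1)×1000 = (0.969445 − 1)×1000 = -30.555‰
α − 1 = ε/1000 = -0.0104
f^(α−1) = 0.171^(-0.0104) = 1.018537
δ_res = (-30.555 + 1000) × 1.018537 − 1000 = 987.416 − 1000 = -12.58‰

-12.6‰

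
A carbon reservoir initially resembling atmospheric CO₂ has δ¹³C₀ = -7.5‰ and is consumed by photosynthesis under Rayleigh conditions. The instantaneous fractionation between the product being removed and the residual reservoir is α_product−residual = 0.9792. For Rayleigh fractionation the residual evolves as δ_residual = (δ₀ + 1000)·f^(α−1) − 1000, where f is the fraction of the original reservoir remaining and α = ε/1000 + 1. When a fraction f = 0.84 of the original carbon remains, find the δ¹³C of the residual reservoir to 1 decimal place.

Rayleigh residual: δ_res = (δ₀ + 1000)·f^(α−1) − 1000
α − 1 = -0.02080
f^(α−1) = 0.84^(-0.02080) = 1.003633
δ_res = (-7.5 + 1000) × 1.003633 − 1000 = 996.106 − 1000 = -3.89‰

-3.9‰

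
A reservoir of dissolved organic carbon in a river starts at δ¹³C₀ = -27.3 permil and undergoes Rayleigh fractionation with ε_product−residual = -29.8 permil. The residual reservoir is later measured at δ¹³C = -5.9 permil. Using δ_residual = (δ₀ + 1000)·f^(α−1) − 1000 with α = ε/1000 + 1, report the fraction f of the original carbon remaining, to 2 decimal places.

α − 1 = ε/1000 = -0.0298
(δ_res + 1000)/(δ₀ + 1000) = (-5.9 + 1000)/(-27.3 + 1000) = 994.1/972.7 = 1.022001
f = 1.022001^(1/-0.0298) = exp(ln(1.022001)/-0.0298) = exp(0.02176/-0.0298)
f = exp(-0.7303) = 0.4818

0.48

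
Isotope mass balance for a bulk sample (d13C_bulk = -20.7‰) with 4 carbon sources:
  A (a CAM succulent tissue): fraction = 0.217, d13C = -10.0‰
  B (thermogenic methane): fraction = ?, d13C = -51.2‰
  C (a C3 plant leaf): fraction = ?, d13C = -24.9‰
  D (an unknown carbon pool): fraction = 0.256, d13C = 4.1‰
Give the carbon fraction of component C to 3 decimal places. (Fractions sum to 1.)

Let f_C and f_B be the unknown fractions; fractions sum to 1 so f_C + f_B = 0.527.
Mass balance: Σ fᵢ·δᵢ = δ_bulk ⇒ f_C·(-24.9) + f_B·(-51.2) = -20.7 − (-1.120) = -19.580
Substitute f_B = 0.527 − f_C:
f_C·(-24.9 − -51.2) = -19.580 − 0.527×(-51.2) = 7.403
f_C = 7.403 / 26.3 = 0.2815

0.281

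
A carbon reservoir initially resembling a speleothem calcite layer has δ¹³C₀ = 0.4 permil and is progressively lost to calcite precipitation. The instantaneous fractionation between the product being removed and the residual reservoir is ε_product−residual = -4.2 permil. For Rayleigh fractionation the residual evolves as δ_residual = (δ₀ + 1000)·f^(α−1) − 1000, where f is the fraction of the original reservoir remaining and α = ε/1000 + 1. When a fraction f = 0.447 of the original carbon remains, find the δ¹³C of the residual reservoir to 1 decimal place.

Rayleigh residual: δ_res = (δ₀ + 1000)·f^(α−1) − 1000
α = ε/1000 + 1 = 0.99580, so α − 1 = -0.00420
f^(α−1) = 0.447^(-0.00420) = 1.003388
δ_res = (0.4 + 1000) × 1.003388 − 1000 = 1003.789 − 1000 = 3.79 permil

3.8 permil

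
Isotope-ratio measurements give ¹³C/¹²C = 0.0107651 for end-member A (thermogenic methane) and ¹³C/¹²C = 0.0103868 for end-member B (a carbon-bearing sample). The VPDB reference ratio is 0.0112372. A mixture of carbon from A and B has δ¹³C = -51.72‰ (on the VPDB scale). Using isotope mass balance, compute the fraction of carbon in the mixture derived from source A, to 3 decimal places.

δ_A = (0.0107651/0.0112372 − 1)×1000 = (0.957988 − 1)×1000 = -42.012‰
δ_B = (0.0103868/0.0112372 − 1)×1000 = (0.924323 − 1)×1000 = -75.677‰
f_A = (δ_mix − δ_B)/(δ_A − δ_B) = (-51.72 − (-75.677))/(-42.012 − (-75.677))
f_A = 23.957 / 33.665 = 0.7116

0.712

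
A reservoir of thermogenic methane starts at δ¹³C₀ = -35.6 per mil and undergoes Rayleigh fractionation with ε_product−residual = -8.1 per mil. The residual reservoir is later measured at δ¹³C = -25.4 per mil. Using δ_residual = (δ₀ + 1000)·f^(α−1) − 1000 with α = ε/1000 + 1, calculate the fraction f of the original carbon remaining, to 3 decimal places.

0.273

α − 1 = ε/1000 = -0.0081
(δ_res + 1000)/(δ₀ + 1000) = (-25.4 + 1000)/(-35.6 + 1000) = 974.6/964.4 = 1.010577
f = 1.010577^(1/-0.0081) = exp(ln(1.010577)/-0.0081) = exp(0.01052/-0.0081)
f = exp(-1.2989) = 0.2728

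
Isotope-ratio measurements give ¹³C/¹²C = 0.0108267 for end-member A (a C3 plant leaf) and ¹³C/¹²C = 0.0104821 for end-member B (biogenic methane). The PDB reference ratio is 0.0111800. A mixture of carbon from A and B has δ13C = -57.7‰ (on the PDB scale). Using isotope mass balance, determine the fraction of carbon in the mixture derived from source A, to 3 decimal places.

δ_A = (0.0108267/0.0111800 − 1)×1000 = (0.968399 − 1)×1000 = -31.601‰
δ_B = (0.0104821/0.0111800 − 1)×1000 = (0.937576 − 1)×1000 = -62.424‰
f_A = (δ_mix − δ_B)/(δ_A − δ_B) = (-57.7 − (-62.424))/(-31.601 − (-62.424))
f_A = 4.724 / 30.823 = 0.1533

0.153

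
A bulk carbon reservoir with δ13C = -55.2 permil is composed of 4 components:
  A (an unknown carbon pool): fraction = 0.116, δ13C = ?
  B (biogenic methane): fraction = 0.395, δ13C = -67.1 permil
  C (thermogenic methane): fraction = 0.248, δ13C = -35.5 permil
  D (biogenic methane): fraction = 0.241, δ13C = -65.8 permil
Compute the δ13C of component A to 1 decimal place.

Isotope mass balance: δ_bulk = Σ fᵢ·δᵢ.
-55.2 = 0.116×δ_A + 0.395×(-67.1) + 0.248×(-35.5) + 0.241×(-65.8)
0.116·δ_A = -55.2 − (-51.166) = -4.034
δ_A = -4.034 / 0.116 = -34.77 permil

-34.8 permil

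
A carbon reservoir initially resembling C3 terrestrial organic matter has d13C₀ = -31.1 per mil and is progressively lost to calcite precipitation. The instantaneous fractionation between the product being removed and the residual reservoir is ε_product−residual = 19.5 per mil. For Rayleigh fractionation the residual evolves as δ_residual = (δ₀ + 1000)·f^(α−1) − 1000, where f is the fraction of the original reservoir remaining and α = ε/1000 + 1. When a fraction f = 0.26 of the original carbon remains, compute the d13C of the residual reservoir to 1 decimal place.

Rayleigh residual: δ_res = (δ₀ + 1000)·f^(α−1) − 1000
α = ε/1000 + 1 = 1.01950, so α − 1 = 0.01950
f^(α−1) = 0.26^(0.01950) = 0.974074
δ_res = (-31.1 + 1000) × 0.974074 − 1000 = 943.780 − 1000 = -56.22 per mil

-56.2 per mil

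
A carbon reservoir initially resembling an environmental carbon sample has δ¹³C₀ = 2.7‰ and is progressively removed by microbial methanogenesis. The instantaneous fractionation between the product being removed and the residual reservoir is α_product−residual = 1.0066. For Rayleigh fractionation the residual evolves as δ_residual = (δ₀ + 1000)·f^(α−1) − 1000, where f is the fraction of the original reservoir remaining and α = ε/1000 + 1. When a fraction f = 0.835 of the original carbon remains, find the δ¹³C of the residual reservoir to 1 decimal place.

1.5‰

Rayleigh residual: δ_res = (δ₀ + 1000)·f^(α−1) − 1000
α − 1 = 0.00660
f^(α−1) = 0.835^(0.00660) = 0.998811
δ_res = (2.7 + 1000) × 0.998811 − 1000 = 1001.507 − 1000 = 1.51‰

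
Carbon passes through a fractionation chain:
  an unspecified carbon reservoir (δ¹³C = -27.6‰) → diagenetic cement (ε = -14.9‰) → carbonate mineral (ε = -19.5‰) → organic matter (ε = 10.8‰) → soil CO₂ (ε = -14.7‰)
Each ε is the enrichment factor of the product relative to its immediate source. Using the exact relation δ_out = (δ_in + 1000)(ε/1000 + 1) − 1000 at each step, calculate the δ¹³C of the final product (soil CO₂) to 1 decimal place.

-64.6‰

step 1: δ = (-27.60 + 1000)·(-14.9/1000 + 1) − 1000 = -42.09‰
step 2: δ = (-42.09 + 1000)·(-19.5/1000 + 1) − 1000 = -60.77‰
step 3: δ = (-60.77 + 1000)·(10.8/1000 + 1) − 1000 = -50.62‰
step 4: δ = (-50.62 + 1000)·(-14.7/1000 + 1) − 1000 = -64.58‰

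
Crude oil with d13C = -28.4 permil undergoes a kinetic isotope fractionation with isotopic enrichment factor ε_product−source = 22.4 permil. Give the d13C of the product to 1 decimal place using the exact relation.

Exactly, δ_product = (δ_source + 1000)·(ε/1000 + 1) − 1000.
δ_product = (-28.4 + 1000) × (22.4/1000 + 1) − 1000
δ_product = -6.64 permil

-6.6 permil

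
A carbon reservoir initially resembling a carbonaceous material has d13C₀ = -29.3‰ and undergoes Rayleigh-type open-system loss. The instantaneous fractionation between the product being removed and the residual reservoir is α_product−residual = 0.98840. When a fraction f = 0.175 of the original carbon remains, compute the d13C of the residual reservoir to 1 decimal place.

-9.5‰

Rayleigh residual: δ_res = (δ₀ + 1000)·f^(α−1) − 1000
α − 1 = -0.01160
f^(α−1) = 0.175^(-0.01160) = 1.020424
δ_res = (-29.3 + 1000) × 1.020424 − 1000 = 990.526 − 1000 = -9.47‰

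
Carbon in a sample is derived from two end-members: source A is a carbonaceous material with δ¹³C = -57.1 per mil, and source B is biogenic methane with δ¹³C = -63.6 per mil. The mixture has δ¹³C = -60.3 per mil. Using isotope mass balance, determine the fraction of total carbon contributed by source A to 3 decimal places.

0.508

δ_mix = f_A·δ_A + (1 − f_A)·δ_B  ⇒  f_A = (δ_mix − δ_B)/(δ_A − δ_B)
f_A = (-60.3 − (-63.6)) / (-57.1 − (-63.6))
f_A = 3.3 / 6.5 = 0.5077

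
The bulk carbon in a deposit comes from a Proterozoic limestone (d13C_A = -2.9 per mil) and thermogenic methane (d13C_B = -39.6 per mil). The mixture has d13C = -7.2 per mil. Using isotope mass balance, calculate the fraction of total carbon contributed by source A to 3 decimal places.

0.883

δ_mix = f_A·δ_A + (1 − f_A)·δ_B  ⇒  f_A = (δ_mix − δ_B)/(δ_A − δ_B)
f_A = (-7.2 − (-39.6)) / (-2.9 − (-39.6))
f_A = 32.4 / 36.7 = 0.8828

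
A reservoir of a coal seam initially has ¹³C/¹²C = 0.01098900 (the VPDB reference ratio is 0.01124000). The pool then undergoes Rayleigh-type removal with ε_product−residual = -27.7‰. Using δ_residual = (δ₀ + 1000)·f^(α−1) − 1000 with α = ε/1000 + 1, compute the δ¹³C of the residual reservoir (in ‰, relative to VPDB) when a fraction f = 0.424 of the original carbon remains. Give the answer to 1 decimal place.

1.2‰

δ₀ = (0.01098900/0.01124000 − 1)×1000 = (0.977669 − 1)×1000 = -22.331‰
α − 1 = ε/1000 = -0.0277
f^(α−1) = 0.424^(-0.0277) = 1.024052
δ_res = (-22.331 + 1000) × 1.024052 − 1000 = 1001.184 − 1000 = 1.18‰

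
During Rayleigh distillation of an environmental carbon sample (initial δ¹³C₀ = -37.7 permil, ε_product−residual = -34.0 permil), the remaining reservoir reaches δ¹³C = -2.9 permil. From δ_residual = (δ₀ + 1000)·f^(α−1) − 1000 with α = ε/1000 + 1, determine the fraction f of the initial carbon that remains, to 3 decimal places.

0.352

α − 1 = ε/1000 = -0.0340
(δ_res + 1000)/(δ₀ + 1000) = (-2.9 + 1000)/(-37.7 + 1000) = 997.1/962.3 = 1.036163
f = 1.036163^(1/-0.0340) = exp(ln(1.036163)/-0.0340) = exp(0.03552/-0.0340)
f = exp(-1.0448) = 0.3517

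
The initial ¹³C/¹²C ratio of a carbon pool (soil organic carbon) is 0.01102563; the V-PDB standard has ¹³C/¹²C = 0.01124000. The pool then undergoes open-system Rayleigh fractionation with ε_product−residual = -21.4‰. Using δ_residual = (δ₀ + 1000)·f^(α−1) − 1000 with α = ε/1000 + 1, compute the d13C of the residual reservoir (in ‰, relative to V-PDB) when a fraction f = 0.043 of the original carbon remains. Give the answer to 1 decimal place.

δ₀ = (0.01102563/0.01124000 − 1)×1000 = (0.980928 − 1)×1000 = -19.072‰
α − 1 = ε/1000 = -0.0214
f^(α−1) = 0.043^(-0.0214) = 1.069655
δ_res = (-19.072 + 1000) × 1.069655 − 1000 = 1049.255 − 1000 = 49.25‰

49.3‰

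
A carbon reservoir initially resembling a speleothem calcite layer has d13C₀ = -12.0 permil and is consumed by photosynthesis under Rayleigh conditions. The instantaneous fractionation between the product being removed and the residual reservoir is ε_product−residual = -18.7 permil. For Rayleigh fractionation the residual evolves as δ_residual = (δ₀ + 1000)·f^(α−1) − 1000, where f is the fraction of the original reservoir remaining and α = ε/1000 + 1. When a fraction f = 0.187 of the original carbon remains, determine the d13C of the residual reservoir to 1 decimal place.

19.5 permil

Rayleigh residual: δ_res = (δ₀ + 1000)·f^(α−1) − 1000
α = ε/1000 + 1 = 0.98130, so α − 1 = -0.01870
f^(α−1) = 0.187^(-0.01870) = 1.031850
δ_res = (-12.0 + 1000) × 1.031850 − 1000 = 1019.468 − 1000 = 19.47 permil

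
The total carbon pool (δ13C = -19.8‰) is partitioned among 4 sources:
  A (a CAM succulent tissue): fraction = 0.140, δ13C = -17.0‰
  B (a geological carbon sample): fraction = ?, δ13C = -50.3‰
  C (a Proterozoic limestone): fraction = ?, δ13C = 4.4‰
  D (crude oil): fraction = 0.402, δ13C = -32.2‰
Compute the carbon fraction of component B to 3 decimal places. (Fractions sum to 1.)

Let f_B and f_C be the unknown fractions; fractions sum to 1 so f_B + f_C = 0.458.
Mass balance: Σ fᵢ·δᵢ = δ_bulk ⇒ f_B·(-50.3) + f_C·(4.4) = -19.8 − (-15.324) = -4.476
Substitute f_C = 0.458 − f_B:
f_B·(-50.3 − 4.4) = -4.476 − 0.458×(4.4) = -6.491
f_B = -6.491 / -54.7 = 0.1187

0.119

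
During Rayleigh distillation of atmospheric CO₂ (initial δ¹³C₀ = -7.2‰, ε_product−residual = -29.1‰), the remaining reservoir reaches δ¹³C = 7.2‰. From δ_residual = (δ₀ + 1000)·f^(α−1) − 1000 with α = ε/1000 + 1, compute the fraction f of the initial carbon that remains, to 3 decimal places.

α − 1 = ε/1000 = -0.0291
(δ_res + 1000)/(δ₀ + 1000) = (7.2 + 1000)/(-7.2 + 1000) = 1007.2/992.8 = 1.014504
f = 1.014504^(1/-0.0291) = exp(ln(1.014504)/-0.0291) = exp(0.01440/-0.0291)
f = exp(-0.4949) = 0.6097

0.610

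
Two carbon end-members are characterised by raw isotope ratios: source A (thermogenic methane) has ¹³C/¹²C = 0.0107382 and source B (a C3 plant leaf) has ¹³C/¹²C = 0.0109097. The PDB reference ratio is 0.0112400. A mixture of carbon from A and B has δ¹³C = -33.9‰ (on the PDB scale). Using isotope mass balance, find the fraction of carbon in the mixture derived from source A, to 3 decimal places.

δ_A = (0.0107382/0.0112400 − 1)×1000 = (0.955356 − 1)×1000 = -44.644‰
δ_B = (0.0109097/0.0112400 − 1)×1000 = (0.970614 − 1)×1000 = -29.386‰
f_A = (δ_mix − δ_B)/(δ_A − δ_B) = (-33.9 − (-29.386))/(-44.644 − (-29.386))
f_A = -4.514 / -15.258 = 0.2958

0.296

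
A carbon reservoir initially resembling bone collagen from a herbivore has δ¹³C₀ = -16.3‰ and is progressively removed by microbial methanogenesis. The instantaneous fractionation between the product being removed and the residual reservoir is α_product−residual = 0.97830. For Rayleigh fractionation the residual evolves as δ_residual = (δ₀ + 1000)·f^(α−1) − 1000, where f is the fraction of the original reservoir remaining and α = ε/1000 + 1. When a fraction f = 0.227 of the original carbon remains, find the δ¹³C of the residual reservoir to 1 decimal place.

15.9‰

Rayleigh residual: δ_res = (δ₀ + 1000)·f^(α−1) − 1000
α − 1 = -0.02170
f^(α−1) = 0.227^(-0.02170) = 1.032700
δ_res = (-16.3 + 1000) × 1.032700 − 1000 = 1015.867 − 1000 = 15.87‰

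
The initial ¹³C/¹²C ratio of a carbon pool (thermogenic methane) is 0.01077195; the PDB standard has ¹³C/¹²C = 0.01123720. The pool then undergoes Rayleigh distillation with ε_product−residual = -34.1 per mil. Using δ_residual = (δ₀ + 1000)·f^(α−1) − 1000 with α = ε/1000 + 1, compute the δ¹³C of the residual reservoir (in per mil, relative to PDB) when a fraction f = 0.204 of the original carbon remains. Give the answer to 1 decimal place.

δ₀ = (0.01077195/0.01123720 − 1)×1000 = (0.958597 − 1)×1000 = -41.403 per mil
α − 1 = ε/1000 = -0.0341
f^(α−1) = 0.204^(-0.0341) = 1.055703
δ_res = (-41.403 + 1000) × 1.055703 − 1000 = 1011.994 − 1000 = 11.99 per mil

12.0 per mil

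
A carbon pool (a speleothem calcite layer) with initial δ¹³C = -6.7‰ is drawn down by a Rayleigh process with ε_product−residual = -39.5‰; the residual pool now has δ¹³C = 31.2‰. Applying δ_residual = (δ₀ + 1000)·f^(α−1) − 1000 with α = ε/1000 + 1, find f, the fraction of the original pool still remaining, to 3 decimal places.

α − 1 = ε/1000 = -0.0395
(δ_res + 1000)/(δ₀ + 1000) = (31.2 + 1000)/(-6.7 + 1000) = 1031.2/993.3 = 1.038156
f = 1.038156^(1/-0.0395) = exp(ln(1.038156)/-0.0395) = exp(0.03745/-0.0395)
f = exp(-0.9480) = 0.3875

0.388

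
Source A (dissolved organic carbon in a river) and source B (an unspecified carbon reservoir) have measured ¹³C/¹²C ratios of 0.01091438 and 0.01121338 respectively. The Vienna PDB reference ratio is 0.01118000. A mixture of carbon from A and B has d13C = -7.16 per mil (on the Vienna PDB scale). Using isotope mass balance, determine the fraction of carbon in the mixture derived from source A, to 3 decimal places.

0.379

δ_A = (0.01091438/0.01118000 − 1)×1000 = (0.976242 − 1)×1000 = -23.758 per mil
δ_B = (0.01121338/0.01118000 − 1)×1000 = (1.002986 − 1)×1000 = 2.986 per mil
f_A = (δ_mix − δ_B)/(δ_A − δ_B) = (-7.16 − (2.986))/(-23.758 − (2.986))
f_A = -10.146 / -26.744 = 0.3794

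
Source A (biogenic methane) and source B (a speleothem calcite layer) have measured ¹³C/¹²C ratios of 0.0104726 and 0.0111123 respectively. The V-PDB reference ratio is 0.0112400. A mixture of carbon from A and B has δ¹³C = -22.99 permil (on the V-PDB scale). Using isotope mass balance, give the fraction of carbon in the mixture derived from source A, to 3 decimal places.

0.204

δ_A = (0.0104726/0.0112400 − 1)×1000 = (0.931726 − 1)×1000 = -68.274 permil
δ_B = (0.0111123/0.0112400 − 1)×1000 = (0.988639 − 1)×1000 = -11.361 permil
f_A = (δ_mix − δ_B)/(δ_A − δ_B) = (-22.99 − (-11.361))/(-68.274 − (-11.361))
f_A = -11.629 / -56.913 = 0.2043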